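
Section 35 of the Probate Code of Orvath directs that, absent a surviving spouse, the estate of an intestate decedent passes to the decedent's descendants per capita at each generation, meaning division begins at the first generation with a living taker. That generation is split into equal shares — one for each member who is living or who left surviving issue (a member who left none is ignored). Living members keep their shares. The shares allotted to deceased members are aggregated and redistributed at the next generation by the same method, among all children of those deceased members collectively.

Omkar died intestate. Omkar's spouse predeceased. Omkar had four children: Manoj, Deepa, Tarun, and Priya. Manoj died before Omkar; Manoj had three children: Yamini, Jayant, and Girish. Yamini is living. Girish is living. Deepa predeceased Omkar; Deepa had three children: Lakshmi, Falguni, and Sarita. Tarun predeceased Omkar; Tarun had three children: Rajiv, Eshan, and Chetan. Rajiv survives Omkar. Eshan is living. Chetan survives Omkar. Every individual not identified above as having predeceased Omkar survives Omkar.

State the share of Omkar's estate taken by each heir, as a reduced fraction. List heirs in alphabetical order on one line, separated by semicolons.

Chetan 1/12; Eshan 1/12; Falguni 1/12; Girish 1/12; Jayant 1/12; Lakshmi 1/12; Priya 1/4; Rajiv 1/12; Sarita 1/12; Yamini 1/12

There is no surviving spouse, so the entire estate passes to Omkar's descendants per capita at each generation.
At generation 1 (Manoj, Deepa, Tarun, Priya) there are 4 shares of (1)/4 = 1/4 each.
Living: Priya — each takes 1/4.
Deceased: Manoj, Deepa, and Tarun. Their combined 3/4 is pooled and carried to generation 2.
At generation 2 (Yamini, Jayant, Girish, Lakshmi, Falguni, Sarita, Rajiv, Eshan, Chetan) there are 9 shares of (3/4)/9 = 1/12 each.
Living: Yamini, Jayant, Girish, Lakshmi, Falguni, Sarita, Rajiv, Eshan, and Chetan — each takes 1/12.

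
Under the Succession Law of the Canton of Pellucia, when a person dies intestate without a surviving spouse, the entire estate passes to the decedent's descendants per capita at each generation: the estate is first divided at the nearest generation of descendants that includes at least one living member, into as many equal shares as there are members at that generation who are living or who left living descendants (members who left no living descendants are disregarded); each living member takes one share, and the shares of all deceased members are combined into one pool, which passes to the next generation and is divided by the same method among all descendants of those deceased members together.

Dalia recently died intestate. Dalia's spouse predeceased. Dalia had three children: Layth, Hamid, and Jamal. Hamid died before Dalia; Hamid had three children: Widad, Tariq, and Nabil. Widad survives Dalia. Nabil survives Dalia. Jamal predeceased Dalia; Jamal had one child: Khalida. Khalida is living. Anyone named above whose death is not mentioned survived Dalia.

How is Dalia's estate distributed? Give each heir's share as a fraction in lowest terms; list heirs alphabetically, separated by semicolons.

Khalida 1/6; Layth 1/3; Nabil 1/6; Tariq 1/6; Widad 1/6

There is no surviving spouse, so the entire estate passes to Dalia's descendants per capita at each generation.
At generation 1 (Layth, Hamid, Jamal) there are 3 shares of (1)/3 = 1/3 each.
Living: Layth — each takes 1/3.
Deceased: Hamid and Jamal. Their combined 2/3 is pooled and carried to generation 2.
At generation 2 (Widad, Tariq, Nabil, Khalida) there are 4 shares of (2/3)/4 = 1/6 each.
Living: Widad, Tariq, Nabil, and Khalida — each takes 1/6.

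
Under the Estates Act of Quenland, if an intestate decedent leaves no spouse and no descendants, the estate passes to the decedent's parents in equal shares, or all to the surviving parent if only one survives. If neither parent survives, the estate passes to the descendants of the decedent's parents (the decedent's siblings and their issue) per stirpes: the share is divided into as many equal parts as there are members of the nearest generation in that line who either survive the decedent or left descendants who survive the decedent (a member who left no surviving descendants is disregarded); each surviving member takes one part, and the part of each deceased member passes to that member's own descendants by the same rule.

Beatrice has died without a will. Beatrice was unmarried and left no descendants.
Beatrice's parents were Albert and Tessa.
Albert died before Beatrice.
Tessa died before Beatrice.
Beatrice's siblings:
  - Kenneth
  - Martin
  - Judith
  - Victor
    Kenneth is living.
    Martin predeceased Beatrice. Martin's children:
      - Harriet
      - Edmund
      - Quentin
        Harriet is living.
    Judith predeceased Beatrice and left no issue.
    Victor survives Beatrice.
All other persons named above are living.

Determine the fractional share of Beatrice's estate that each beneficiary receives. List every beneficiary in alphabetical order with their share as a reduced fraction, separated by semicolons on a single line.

Neither parent survives and there are no descendants, so the estate passes to Beatrice's siblings and their issue per stirpes.
Judith left no surviving issue, so that branch lapses and is disregarded.
The estate is divided into 3 equal shares of 1/3 among Kenneth, Martin, Victor.
Kenneth is living and takes 1/3.
Martin predeceased; the 1/3 allotted to Martin's branch passes to Martin's issue by representation.
The 1/3 is divided into 3 equal shares of 1/9 among Harriet, Edmund, Quentin.
Harriet is living and takes 1/9.
Edmund is living and takes 1/9.
Quentin is living and takes 1/9.
Victor is living and takes 1/3.

Edmund 1/9; Harriet 1/9; Kenneth 1/3; Quentin 1/9; Victor 1/3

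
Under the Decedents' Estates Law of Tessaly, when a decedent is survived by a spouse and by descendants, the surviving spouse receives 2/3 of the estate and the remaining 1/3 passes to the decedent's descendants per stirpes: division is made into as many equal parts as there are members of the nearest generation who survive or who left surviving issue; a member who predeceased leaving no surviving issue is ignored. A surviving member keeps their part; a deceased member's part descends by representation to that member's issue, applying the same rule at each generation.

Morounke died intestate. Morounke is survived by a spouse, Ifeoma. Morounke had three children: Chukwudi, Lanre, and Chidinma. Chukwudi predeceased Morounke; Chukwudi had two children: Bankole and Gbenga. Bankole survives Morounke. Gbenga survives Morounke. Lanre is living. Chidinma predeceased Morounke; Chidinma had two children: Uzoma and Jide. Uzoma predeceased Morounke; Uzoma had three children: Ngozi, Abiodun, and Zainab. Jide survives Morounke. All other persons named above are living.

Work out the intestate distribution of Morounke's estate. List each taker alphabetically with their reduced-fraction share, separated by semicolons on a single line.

Abiodun 1/54; Bankole 1/18; Gbenga 1/18; Ifeoma 2/3; Jide 1/18; Lanre 1/9; Ngozi 1/54; Zainab 1/54

Ifeoma, as surviving spouse, takes 2/3.
The remaining 1/3 passes to Morounke's descendants per stirpes.
The 1/3 is divided into 3 equal shares of 1/9 among Chukwudi, Lanre, Chidinma.
Chukwudi predeceased; the 1/9 allotted to Chukwudi's branch passes to Chukwudi's issue by representation.
The 1/9 is divided into 2 equal shares of 1/18 among Bankole, Gbenga.
Bankole is living and takes 1/18.
Gbenga is living and takes 1/18.
Lanre is living and takes 1/9.
Chidinma predeceased; the 1/9 allotted to Chidinma's branch passes to Chidinma's issue by representation.
The 1/9 is divided into 2 equal shares of 1/18 among Uzoma, Jide.
Uzoma predeceased; the 1/18 allotted to Uzoma's branch passes to Uzoma's issue by representation.
The 1/18 is divided into 3 equal shares of 1/54 among Ngozi, Abiodun, Zainab.
Ngozi is living and takes 1/54.
Abiodun is living and takes 1/54.
Zainab is living and takes 1/54.
Jide is living and takes 1/18.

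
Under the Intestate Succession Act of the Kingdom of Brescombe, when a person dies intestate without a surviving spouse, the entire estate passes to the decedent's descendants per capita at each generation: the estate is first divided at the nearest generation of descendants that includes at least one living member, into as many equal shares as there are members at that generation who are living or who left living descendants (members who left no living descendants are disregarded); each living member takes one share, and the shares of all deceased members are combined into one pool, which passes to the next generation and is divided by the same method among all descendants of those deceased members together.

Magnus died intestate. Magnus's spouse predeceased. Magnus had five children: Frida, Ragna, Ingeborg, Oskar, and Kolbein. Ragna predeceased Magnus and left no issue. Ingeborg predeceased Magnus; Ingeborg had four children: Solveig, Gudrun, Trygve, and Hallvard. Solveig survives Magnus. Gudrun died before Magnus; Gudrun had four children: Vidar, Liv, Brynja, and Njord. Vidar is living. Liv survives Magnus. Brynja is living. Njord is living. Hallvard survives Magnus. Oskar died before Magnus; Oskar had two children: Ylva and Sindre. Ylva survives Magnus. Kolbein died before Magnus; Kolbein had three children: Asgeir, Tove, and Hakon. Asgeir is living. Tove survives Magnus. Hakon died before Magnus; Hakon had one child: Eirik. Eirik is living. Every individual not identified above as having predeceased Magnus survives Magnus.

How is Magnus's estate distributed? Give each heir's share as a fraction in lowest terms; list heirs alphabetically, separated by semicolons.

Asgeir 1/12; Brynja 1/30; Eirik 1/30; Frida 1/4; Hallvard 1/12; Liv 1/30; Njord 1/30; Sindre 1/12; Solveig 1/12; Tove 1/12; Trygve 1/12; Vidar 1/30; Ylva 1/12

There is no surviving spouse, so the entire estate passes to Magnus's descendants per capita at each generation.
At generation 1 (Frida, Ingeborg, Oskar, Kolbein) there are 4 shares of (1)/4 = 1/4 each.
Living: Frida — each takes 1/4.
Deceased: Ingeborg, Oskar, and Kolbein. Their combined 3/4 is pooled and carried to generation 2.
At generation 2 (Solveig, Gudrun, Trygve, Hallvard, Ylva, Sindre, Asgeir, Tove, Hakon) there are 9 shares of (3/4)/9 = 1/12 each.
Living: Solveig, Trygve, Hallvard, Ylva, Sindre, Asgeir, and Tove — each takes 1/12.
Deceased: Gudrun and Hakon. Their combined 1/6 is pooled and carried to generation 3.
At generation 3 (Vidar, Liv, Brynja, Njord, Eirik) there are 5 shares of (1/6)/5 = 1/30 each.
Living: Vidar, Liv, Brynja, Njord, and Eirik — each takes 1/30.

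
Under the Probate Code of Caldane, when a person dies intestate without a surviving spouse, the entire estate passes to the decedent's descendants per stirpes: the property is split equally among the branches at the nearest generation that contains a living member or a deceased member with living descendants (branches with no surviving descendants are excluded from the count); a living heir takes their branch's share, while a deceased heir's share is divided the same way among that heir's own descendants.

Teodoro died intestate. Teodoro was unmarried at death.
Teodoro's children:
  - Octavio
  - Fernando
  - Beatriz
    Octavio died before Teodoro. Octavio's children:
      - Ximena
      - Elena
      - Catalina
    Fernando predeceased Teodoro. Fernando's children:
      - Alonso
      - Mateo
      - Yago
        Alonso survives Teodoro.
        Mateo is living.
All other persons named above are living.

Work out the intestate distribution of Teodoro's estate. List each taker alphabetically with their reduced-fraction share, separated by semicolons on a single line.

Alonso 1/9; Beatriz 1/3; Catalina 1/9; Elena 1/9; Mateo 1/9; Ximena 1/9; Yago 1/9

There is no surviving spouse, so the entire estate passes to Teodoro's descendants per stirpes.
The estate is divided into 3 equal shares of 1/3 among Octavio, Fernando, Beatriz.
Octavio predeceased; the 1/3 allotted to Octavio's branch passes to Octavio's issue by representation.
The 1/3 is divided into 3 equal shares of 1/9 among Ximena, Elena, Catalina.
Ximena is living and takes 1/9.
Elena is living and takes 1/9.
Catalina is living and takes 1/9.
Fernando predeceased; the 1/3 allotted to Fernando's branch passes to Fernando's issue by representation.
The 1/3 is divided into 3 equal shares of 1/9 among Alonso, Mateo, Yago.
Alonso is living and takes 1/9.
Mateo is living and takes 1/9.
Yago is living and takes 1/9.
Beatriz is living and takes 1/3.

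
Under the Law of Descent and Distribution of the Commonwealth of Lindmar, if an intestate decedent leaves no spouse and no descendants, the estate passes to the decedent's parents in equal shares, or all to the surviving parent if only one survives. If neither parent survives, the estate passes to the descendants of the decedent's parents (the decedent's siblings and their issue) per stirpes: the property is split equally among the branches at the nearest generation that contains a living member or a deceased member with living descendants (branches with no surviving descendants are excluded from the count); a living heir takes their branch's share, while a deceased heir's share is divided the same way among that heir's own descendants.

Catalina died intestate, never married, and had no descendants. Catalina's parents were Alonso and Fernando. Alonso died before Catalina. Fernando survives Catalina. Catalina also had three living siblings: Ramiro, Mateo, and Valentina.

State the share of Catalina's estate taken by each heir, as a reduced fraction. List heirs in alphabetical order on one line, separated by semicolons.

Only one parent, Fernando, survives, so Fernando takes the entire estate. The siblings take nothing because a surviving parent has priority.

Fernando 1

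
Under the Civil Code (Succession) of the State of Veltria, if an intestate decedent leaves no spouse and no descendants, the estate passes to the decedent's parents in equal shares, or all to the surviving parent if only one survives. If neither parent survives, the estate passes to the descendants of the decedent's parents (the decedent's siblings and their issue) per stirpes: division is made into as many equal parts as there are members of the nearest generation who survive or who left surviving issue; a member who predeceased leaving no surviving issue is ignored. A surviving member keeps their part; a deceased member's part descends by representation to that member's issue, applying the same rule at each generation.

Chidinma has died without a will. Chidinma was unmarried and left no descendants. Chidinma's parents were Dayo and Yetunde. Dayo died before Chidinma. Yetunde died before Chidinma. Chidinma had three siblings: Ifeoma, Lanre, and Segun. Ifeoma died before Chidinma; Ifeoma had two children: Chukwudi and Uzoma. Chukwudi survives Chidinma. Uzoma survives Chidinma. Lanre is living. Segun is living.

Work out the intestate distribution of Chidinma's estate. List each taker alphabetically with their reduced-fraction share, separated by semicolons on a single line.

Chukwudi 1/6; Lanre 1/3; Segun 1/3; Uzoma 1/6

Neither parent survives and there are no descendants, so the estate passes to Chidinma's siblings and their issue per stirpes.
The estate is divided into 3 equal shares of 1/3 among Ifeoma, Lanre, Segun.
Ifeoma predeceased; the 1/3 allotted to Ifeoma's branch passes to Ifeoma's issue by representation.
The 1/3 is divided into 2 equal shares of 1/6 among Chukwudi, Uzoma.
Chukwudi is living and takes 1/6.
Uzoma is living and takes 1/6.
Lanre is living and takes 1/3.
Segun is living and takes 1/3.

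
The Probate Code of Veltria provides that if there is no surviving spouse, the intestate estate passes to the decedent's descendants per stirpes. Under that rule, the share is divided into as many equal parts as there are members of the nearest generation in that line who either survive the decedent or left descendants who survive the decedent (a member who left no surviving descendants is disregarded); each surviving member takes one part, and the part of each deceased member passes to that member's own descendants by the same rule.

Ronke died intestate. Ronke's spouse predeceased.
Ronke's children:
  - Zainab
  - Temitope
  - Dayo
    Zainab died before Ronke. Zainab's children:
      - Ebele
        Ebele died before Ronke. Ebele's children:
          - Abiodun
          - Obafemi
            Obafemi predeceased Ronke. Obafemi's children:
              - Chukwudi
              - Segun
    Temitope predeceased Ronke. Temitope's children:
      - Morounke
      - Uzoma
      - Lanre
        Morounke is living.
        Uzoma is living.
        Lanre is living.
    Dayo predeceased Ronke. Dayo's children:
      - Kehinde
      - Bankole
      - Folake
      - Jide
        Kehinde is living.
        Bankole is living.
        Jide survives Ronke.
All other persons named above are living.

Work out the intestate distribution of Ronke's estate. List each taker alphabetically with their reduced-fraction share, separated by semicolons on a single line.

Abiodun 1/6; Bankole 1/12; Chukwudi 1/12; Folake 1/12; Jide 1/12; Kehinde 1/12; Lanre 1/9; Morounke 1/9; Segun 1/12; Uzoma 1/9

There is no surviving spouse, so the entire estate passes to Ronke's descendants per stirpes.
The estate is divided into 3 equal shares of 1/3 among Zainab, Temitope, Dayo.
Zainab predeceased; the 1/3 allotted to Zainab's branch passes to Zainab's issue by representation.
Ebele's line is the sole branch at this level, so the full 1/3 passes to Ebele's issue by representation.
The 1/3 is divided into 2 equal shares of 1/6 among Abiodun, Obafemi.
Abiodun is living and takes 1/6.
Obafemi predeceased; the 1/6 allotted to Obafemi's branch passes to Obafemi's issue by representation.
The 1/6 is divided into 2 equal shares of 1/12 among Chukwudi, Segun.
Chukwudi is living and takes 1/12.
Segun is living and takes 1/12.
Temitope predeceased; the 1/3 allotted to Temitope's branch passes to Temitope's issue by representation.
The 1/3 is divided into 3 equal shares of 1/9 among Morounke, Uzoma, Lanre.
Morounke is living and takes 1/9.
Uzoma is living and takes 1/9.
Lanre is living and takes 1/9.
Dayo predeceased; the 1/3 allotted to Dayo's branch passes to Dayo's issue by representation.
The 1/3 is divided into 4 equal shares of 1/12 among Kehinde, Bankole, Folake, Jide.
Kehinde is living and takes 1/12.
Bankole is living and takes 1/12.
Folake is living and takes 1/12.
Jide is living and takes 1/12.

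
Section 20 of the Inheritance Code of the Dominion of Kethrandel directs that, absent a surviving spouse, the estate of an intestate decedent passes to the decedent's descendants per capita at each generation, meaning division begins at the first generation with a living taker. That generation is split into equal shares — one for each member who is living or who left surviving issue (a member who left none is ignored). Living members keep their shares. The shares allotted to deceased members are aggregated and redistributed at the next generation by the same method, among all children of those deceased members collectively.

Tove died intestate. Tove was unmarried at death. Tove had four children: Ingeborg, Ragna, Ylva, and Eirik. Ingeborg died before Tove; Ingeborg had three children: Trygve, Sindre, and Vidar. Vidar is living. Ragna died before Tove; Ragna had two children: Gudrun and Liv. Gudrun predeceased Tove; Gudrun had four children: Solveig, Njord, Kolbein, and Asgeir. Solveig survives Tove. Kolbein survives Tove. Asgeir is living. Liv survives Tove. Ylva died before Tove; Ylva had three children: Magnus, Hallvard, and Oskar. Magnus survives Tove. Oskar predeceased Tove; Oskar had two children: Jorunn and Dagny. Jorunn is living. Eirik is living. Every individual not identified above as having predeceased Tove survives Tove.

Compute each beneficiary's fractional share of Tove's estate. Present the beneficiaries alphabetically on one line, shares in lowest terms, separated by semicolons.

Asgeir 1/32; Dagny 1/32; Eirik 1/4; Hallvard 3/32; Jorunn 1/32; Kolbein 1/32; Liv 3/32; Magnus 3/32; Njord 1/32; Sindre 3/32; Solveig 1/32; Trygve 3/32; Vidar 3/32

There is no surviving spouse, so the entire estate passes to Tove's descendants per capita at each generation.
At generation 1 (Ingeborg, Ragna, Ylva, Eirik) there are 4 shares of (1)/4 = 1/4 each.
Living: Eirik — each takes 1/4.
Deceased: Ingeborg, Ragna, and Ylva. Their combined 3/4 is pooled and carried to generation 2.
At generation 2 (Trygve, Sindre, Vidar, Gudrun, Liv, Magnus, Hallvard, Oskar) there are 8 shares of (3/4)/8 = 3/32 each.
Living: Trygve, Sindre, Vidar, Liv, Magnus, and Hallvard — each takes 3/32.
Deceased: Gudrun and Oskar. Their combined 3/16 is pooled and carried to generation 3.
At generation 3 (Solveig, Njord, Kolbein, Asgeir, Jorunn, Dagny) there are 6 shares of (3/16)/6 = 1/32 each.
Living: Solveig, Njord, Kolbein, Asgeir, Jorunn, and Dagny — each takes 1/32.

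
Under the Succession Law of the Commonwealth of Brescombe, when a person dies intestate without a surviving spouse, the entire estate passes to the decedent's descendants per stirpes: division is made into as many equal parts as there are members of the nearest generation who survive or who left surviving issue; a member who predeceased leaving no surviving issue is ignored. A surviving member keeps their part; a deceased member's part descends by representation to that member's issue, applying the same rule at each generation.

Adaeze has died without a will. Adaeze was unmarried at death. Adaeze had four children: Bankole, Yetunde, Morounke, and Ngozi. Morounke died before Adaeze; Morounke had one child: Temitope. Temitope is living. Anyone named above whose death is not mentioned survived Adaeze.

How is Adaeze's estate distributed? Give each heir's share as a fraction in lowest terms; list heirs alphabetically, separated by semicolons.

Bankole 1/4; Ngozi 1/4; Temitope 1/4; Yetunde 1/4

There is no surviving spouse, so the entire estate passes to Adaeze's descendants per stirpes.
The estate is divided into 4 equal shares of 1/4 among Bankole, Yetunde, Morounke, Ngozi.
Bankole is living and takes 1/4.
Yetunde is living and takes 1/4.
Morounke predeceased; the 1/4 allotted to Morounke's branch passes to Morounke's issue by representation.
Temitope is the sole taker at this level and receives the full 1/4.
Ngozi is living and takes 1/4.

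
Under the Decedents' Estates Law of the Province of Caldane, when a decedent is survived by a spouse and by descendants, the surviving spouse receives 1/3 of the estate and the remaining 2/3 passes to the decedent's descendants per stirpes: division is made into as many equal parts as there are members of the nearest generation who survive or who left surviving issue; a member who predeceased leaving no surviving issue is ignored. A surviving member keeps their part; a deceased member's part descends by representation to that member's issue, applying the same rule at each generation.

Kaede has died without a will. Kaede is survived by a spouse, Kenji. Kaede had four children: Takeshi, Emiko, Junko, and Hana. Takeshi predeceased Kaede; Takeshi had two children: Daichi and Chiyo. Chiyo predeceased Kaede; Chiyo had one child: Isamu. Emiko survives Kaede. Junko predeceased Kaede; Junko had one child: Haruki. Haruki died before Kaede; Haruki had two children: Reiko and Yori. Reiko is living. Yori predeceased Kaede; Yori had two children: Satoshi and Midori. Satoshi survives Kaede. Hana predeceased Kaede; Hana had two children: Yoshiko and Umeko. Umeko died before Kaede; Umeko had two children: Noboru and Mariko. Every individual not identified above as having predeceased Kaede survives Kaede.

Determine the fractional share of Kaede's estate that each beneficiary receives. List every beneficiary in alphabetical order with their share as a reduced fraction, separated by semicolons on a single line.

Daichi 1/12; Emiko 1/6; Isamu 1/12; Kenji 1/3; Mariko 1/24; Midori 1/24; Noboru 1/24; Reiko 1/12; Satoshi 1/24; Yoshiko 1/12

Kenji, as surviving spouse, takes 1/3.
The remaining 2/3 passes to Kaede's descendants per stirpes.
The 2/3 is divided into 4 equal shares of 1/6 among Takeshi, Emiko, Junko, Hana.
Takeshi predeceased; the 1/6 allotted to Takeshi's branch passes to Takeshi's issue by representation.
The 1/6 is divided into 2 equal shares of 1/12 among Daichi, Chiyo.
Daichi is living and takes 1/12.
Chiyo predeceased; the 1/12 allotted to Chiyo's branch passes to Chiyo's issue by representation.
Isamu is the sole taker at this level and receives the full 1/12.
Emiko is living and takes 1/6.
Junko predeceased; the 1/6 allotted to Junko's branch passes to Junko's issue by representation.
Haruki's line is the sole branch at this level, so the full 1/6 passes to Haruki's issue by representation.
The 1/6 is divided into 2 equal shares of 1/12 among Reiko, Yori.
Reiko is living and takes 1/12.
Yori predeceased; the 1/12 allotted to Yori's branch passes to Yori's issue by representation.
The 1/12 is divided into 2 equal shares of 1/24 among Satoshi, Midori.
Satoshi is living and takes 1/24.
Midori is living and takes 1/24.
Hana predeceased; the 1/6 allotted to Hana's branch passes to Hana's issue by representation.
The 1/6 is divided into 2 equal shares of 1/12 among Yoshiko, Umeko.
Yoshiko is living and takes 1/12.
Umeko predeceased; the 1/12 allotted to Umeko's branch passes to Umeko's issue by representation.
The 1/12 is divided into 2 equal shares of 1/24 among Noboru, Mariko.
Noboru is living and takes 1/24.
Mariko is living and takes 1/24.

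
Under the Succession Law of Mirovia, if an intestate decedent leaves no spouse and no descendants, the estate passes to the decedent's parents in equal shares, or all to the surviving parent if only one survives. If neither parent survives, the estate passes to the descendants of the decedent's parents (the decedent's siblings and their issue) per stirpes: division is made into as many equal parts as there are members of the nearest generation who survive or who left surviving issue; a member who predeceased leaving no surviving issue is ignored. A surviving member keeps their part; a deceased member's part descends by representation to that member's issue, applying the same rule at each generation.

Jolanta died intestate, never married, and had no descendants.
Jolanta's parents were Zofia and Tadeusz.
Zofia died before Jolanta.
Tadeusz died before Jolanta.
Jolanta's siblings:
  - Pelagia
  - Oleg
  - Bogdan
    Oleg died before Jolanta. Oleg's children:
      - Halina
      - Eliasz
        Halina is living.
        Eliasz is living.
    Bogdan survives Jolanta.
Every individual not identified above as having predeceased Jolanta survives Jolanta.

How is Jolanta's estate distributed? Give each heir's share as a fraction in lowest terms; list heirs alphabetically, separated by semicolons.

Neither parent survives and there are no descendants, so the estate passes to Jolanta's siblings and their issue per stirpes.
The estate is divided into 3 equal shares of 1/3 among Pelagia, Oleg, Bogdan.
Pelagia is living and takes 1/3.
Oleg predeceased; the 1/3 allotted to Oleg's branch passes to Oleg's issue by representation.
The 1/3 is divided into 2 equal shares of 1/6 among Halina, Eliasz.
Halina is living and takes 1/6.
Eliasz is living and takes 1/6.
Bogdan is living and takes 1/3.

Bogdan 1/3; Eliasz 1/6; Halina 1/6; Pelagia 1/3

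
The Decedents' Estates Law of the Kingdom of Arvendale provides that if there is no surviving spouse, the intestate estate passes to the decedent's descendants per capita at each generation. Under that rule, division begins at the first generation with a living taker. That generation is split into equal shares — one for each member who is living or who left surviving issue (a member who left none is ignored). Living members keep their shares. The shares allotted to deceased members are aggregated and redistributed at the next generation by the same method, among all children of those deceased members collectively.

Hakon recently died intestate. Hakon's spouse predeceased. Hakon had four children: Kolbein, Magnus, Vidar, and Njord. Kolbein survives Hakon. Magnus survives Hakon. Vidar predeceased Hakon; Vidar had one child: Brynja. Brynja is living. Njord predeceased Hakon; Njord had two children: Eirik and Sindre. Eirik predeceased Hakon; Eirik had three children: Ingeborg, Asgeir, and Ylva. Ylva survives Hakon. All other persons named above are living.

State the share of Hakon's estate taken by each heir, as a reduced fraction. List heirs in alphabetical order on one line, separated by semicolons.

Asgeir 1/18; Brynja 1/6; Ingeborg 1/18; Kolbein 1/4; Magnus 1/4; Sindre 1/6; Ylva 1/18

There is no surviving spouse, so the entire estate passes to Hakon's descendants per capita at each generation.
At generation 1 (Kolbein, Magnus, Vidar, Njord) there are 4 shares of (1)/4 = 1/4 each.
Living: Kolbein and Magnus — each takes 1/4.
Deceased: Vidar and Njord. Their combined 1/2 is pooled and carried to generation 2.
At generation 2 (Brynja, Eirik, Sindre) there are 3 shares of (1/2)/3 = 1/6 each.
Living: Brynja and Sindre — each takes 1/6.
Deceased: Eirik. That 1/6 share is carried to generation 3.
At generation 3 (Ingeborg, Asgeir, Ylva) there are 3 shares of (1/6)/3 = 1/18 each.
Living: Ingeborg, Asgeir, and Ylva — each takes 1/18.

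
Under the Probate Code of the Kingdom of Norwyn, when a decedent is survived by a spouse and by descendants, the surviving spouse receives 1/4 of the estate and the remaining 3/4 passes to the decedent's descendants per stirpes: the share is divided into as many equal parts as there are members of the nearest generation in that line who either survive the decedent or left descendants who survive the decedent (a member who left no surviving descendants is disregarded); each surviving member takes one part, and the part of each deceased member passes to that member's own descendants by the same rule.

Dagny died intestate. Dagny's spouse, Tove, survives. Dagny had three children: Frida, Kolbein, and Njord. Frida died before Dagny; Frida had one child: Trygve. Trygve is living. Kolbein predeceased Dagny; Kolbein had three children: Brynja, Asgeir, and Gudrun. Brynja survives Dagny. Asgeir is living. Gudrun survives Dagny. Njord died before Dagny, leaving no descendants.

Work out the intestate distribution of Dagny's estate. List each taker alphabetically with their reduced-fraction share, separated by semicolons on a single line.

Asgeir 1/8; Brynja 1/8; Gudrun 1/8; Tove 1/4; Trygve 3/8

Tove, as surviving spouse, takes 1/4.
The remaining 3/4 passes to Dagny's descendants per stirpes.
Njord left no surviving issue, so that branch lapses and is disregarded.
The 3/4 is divided into 2 equal shares of 3/8 among Frida, Kolbein.
Frida predeceased; the 3/8 allotted to Frida's branch passes to Frida's issue by representation.
Trygve is the sole taker at this level and receives the full 3/8.
Kolbein predeceased; the 3/8 allotted to Kolbein's branch passes to Kolbein's issue by representation.
The 3/8 is divided into 3 equal shares of 1/8 among Brynja, Asgeir, Gudrun.
Brynja is living and takes 1/8.
Asgeir is living and takes 1/8.
Gudrun is living and takes 1/8.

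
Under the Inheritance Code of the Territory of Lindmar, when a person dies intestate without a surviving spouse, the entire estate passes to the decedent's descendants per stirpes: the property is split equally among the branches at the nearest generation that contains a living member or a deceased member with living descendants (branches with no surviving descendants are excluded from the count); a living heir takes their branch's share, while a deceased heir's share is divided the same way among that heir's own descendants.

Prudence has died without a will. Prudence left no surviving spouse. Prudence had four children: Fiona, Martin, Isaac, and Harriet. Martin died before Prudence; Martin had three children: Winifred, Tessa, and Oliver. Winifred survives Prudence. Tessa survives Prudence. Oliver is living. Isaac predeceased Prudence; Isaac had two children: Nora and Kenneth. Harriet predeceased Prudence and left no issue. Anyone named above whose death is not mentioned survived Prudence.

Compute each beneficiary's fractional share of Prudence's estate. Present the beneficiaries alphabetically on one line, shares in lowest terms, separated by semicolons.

There is no surviving spouse, so the entire estate passes to Prudence's descendants per stirpes.
Harriet left no surviving issue, so that branch lapses and is disregarded.
The estate is divided into 3 equal shares of 1/3 among Fiona, Martin, Isaac.
Fiona is living and takes 1/3.
Martin predeceased; the 1/3 allotted to Martin's branch passes to Martin's issue by representation.
The 1/3 is divided into 3 equal shares of 1/9 among Winifred, Tessa, Oliver.
Winifred is living and takes 1/9.
Tessa is living and takes 1/9.
Oliver is living and takes 1/9.
Isaac predeceased; the 1/3 allotted to Isaac's branch passes to Isaac's issue by representation.
The 1/3 is divided into 2 equal shares of 1/6 among Nora, Kenneth.
Nora is living and takes 1/6.
Kenneth is living and takes 1/6.

Fiona 1/3; Kenneth 1/6; Nora 1/6; Oliver 1/9; Tessa 1/9; Winifred 1/9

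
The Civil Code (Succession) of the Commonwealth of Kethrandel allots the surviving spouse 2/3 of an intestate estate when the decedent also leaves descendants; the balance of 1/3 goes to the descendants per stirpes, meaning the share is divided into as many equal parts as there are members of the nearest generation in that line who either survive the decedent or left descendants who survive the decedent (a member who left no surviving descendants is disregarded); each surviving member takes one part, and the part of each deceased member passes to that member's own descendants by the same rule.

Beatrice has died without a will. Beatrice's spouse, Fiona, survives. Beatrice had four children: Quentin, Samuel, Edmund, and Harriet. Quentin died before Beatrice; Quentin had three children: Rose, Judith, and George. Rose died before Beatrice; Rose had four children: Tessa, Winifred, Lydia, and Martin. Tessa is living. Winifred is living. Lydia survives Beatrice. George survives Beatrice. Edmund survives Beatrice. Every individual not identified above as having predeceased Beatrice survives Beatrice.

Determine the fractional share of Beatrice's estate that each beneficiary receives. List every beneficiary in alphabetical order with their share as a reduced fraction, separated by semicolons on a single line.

Fiona, as surviving spouse, takes 2/3.
The remaining 1/3 passes to Beatrice's descendants per stirpes.
The 1/3 is divided into 4 equal shares of 1/12 among Quentin, Samuel, Edmund, Harriet.
Quentin predeceased; the 1/12 allotted to Quentin's branch passes to Quentin's issue by representation.
The 1/12 is divided into 3 equal shares of 1/36 among Rose, Judith, George.
Rose predeceased; the 1/36 allotted to Rose's branch passes to Rose's issue by representation.
The 1/36 is divided into 4 equal shares of 1/144 among Tessa, Winifred, Lydia, Martin.
Tessa is living and takes 1/144.
Winifred is living and takes 1/144.
Lydia is living and takes 1/144.
Martin is living and takes 1/144.
Judith is living and takes 1/36.
George is living and takes 1/36.
Samuel is living and takes 1/12.
Edmund is living and takes 1/12.
Harriet is living and takes 1/12.

Edmund 1/12; Fiona 2/3; George 1/36; Harriet 1/12; Judith 1/36; Lydia 1/144; Martin 1/144; Samuel 1/12; Tessa 1/144; Winifred 1/144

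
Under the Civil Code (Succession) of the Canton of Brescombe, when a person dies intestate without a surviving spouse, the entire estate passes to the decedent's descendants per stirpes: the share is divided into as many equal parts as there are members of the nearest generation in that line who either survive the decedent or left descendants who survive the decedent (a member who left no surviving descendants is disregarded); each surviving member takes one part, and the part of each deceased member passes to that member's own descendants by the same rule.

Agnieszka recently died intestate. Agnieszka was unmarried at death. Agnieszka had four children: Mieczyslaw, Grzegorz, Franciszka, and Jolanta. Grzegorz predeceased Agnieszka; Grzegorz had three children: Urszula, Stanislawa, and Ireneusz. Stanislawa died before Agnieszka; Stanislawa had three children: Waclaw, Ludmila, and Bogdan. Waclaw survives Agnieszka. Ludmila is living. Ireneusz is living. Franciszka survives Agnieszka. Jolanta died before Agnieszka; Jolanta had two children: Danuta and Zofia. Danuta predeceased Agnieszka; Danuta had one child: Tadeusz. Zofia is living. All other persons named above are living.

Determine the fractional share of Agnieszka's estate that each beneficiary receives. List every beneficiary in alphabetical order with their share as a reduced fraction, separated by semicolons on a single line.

There is no surviving spouse, so the entire estate passes to Agnieszka's descendants per stirpes.
The estate is divided into 4 equal shares of 1/4 among Mieczyslaw, Grzegorz, Franciszka, Jolanta.
Mieczyslaw is living and takes 1/4.
Grzegorz predeceased; the 1/4 allotted to Grzegorz's branch passes to Grzegorz's issue by representation.
The 1/4 is divided into 3 equal shares of 1/12 among Urszula, Stanislawa, Ireneusz.
Urszula is living and takes 1/12.
Stanislawa predeceased; the 1/12 allotted to Stanislawa's branch passes to Stanislawa's issue by representation.
The 1/12 is divided into 3 equal shares of 1/36 among Waclaw, Ludmila, Bogdan.
Waclaw is living and takes 1/36.
Ludmila is living and takes 1/36.
Bogdan is living and takes 1/36.
Ireneusz is living and takes 1/12.
Franciszka is living and takes 1/4.
Jolanta predeceased; the 1/4 allotted to Jolanta's branch passes to Jolanta's issue by representation.
The 1/4 is divided into 2 equal shares of 1/8 among Danuta, Zofia.
Danuta predeceased; the 1/8 allotted to Danuta's branch passes to Danuta's issue by representation.
Tadeusz is the sole taker at this level and receives the full 1/8.
Zofia is living and takes 1/8.

Bogdan 1/36; Franciszka 1/4; Ireneusz 1/12; Ludmila 1/36; Mieczyslaw 1/4; Tadeusz 1/8; Urszula 1/12; Waclaw 1/36; Zofia 1/8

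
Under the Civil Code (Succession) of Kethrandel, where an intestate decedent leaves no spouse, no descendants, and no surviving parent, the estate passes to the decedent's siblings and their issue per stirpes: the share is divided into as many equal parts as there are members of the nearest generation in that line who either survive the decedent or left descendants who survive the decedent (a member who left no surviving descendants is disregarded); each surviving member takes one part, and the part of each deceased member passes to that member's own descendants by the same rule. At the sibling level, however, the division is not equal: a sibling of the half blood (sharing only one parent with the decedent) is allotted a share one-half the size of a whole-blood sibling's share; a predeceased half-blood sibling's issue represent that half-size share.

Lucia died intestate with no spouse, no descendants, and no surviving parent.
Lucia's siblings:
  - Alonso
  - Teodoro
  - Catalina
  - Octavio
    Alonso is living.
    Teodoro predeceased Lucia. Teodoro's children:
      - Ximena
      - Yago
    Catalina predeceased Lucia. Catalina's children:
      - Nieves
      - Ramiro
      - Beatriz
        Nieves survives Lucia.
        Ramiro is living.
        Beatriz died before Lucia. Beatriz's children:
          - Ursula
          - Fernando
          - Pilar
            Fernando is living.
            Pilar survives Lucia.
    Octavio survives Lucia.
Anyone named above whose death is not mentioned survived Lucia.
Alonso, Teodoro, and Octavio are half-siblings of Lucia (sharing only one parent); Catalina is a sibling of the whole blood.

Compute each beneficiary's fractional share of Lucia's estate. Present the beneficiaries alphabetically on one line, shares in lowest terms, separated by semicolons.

Alonso 1/5; Fernando 2/45; Nieves 2/15; Octavio 1/5; Pilar 2/45; Ramiro 2/15; Ursula 2/45; Ximena 1/10; Yago 1/10

No spouse, descendants, or parent survives, so the estate passes to Lucia's siblings per stirpes.
Half-blood siblings count for one-half the weight of whole-blood siblings at the initial division.
Dividing 1 in proportion to weights (total weight 5/2): Alonso (weight 1/2) → 1/5; Teodoro (weight 1/2) → 1/5; Catalina (weight 1) → 2/5; Octavio (weight 1/2) → 1/5.
Alonso is living and takes 1/5.
Teodoro predeceased; the 1/5 allotted to Teodoro's branch passes to Teodoro's issue by representation.
The 1/5 is divided into 2 equal shares of 1/10 among Ximena, Yago.
Ximena is living and takes 1/10.
Yago is living and takes 1/10.
Catalina predeceased; the 2/5 allotted to Catalina's branch passes to Catalina's issue by representation.
The 2/5 is divided into 3 equal shares of 2/15 among Nieves, Ramiro, Beatriz.
Nieves is living and takes 2/15.
Ramiro is living and takes 2/15.
Beatriz predeceased; the 2/15 allotted to Beatriz's branch passes to Beatriz's issue by representation.
The 2/15 is divided into 3 equal shares of 2/45 among Ursula, Fernando, Pilar.
Ursula is living and takes 2/45.
Fernando is living and takes 2/45.
Pilar is living and takes 2/45.
Octavio is living and takes 1/5.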